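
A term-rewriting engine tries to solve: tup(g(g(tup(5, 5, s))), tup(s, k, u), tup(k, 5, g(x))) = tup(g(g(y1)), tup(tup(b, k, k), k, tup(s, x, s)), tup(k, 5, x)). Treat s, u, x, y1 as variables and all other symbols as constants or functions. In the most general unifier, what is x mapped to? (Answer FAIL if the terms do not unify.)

Decompose tup/3: g(g(tup(5, 5, s))) = g(g(y1)),  tup(s, k, u) = tup(tup(b, k, k), k, tup(s, x, s)),  tup(k, 5, g(x)) = tup(k, 5, x).
Decompose g/1: g(tup(5, 5, s)) = g(y1).
Decompose g/1: tup(5, 5, s) = y1.
Bind y1 := tup(5, 5, s); no other remaining equation mentions y1.
Decompose tup/3: s = tup(b, k, k),  k = k,  u = tup(s, x, s).
Bind s := tup(b, k, k); substituting into the one remaining equation that mentions s gives: u = tup(tup(b, k, k), x, tup(b, k, k)). Substituting into the earlier binding gives y1 := tup(5, 5, tup(b, k, k)).
Delete trivial equation k = k.
Bind u := tup(tup(b, k, k), x, tup(b, k, k)); no other remaining equation mentions u.
Decompose tup/3: k = k,  5 = 5,  g(x) = x.
Delete trivial equation k = k.
Delete trivial equation 5 = 5.
Occurs check fails: x occurs in g(x); the equation x = g(x) has no finite solution.

FAIL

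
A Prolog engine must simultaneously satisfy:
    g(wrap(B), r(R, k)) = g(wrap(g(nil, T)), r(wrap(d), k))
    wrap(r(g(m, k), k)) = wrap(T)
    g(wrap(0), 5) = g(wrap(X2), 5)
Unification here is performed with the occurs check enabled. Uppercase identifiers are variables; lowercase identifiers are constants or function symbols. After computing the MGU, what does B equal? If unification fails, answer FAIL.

Decompose g/2: wrap(B) = wrap(g(nil, T)),  r(R, k) = r(wrap(d), k).
Decompose wrap/1: B = g(nil, T).
Bind B := g(nil, T); no other remaining equation mentions B.
Decompose r/2: R = wrap(d),  k = k.
Bind R := wrap(d); no other remaining equation mentions R.
Delete trivial equation k = k.
Decompose wrap/1: r(g(m, k), k) = T.
Bind T := r(g(m, k), k); no other remaining equation mentions T. Substituting into the earlier binding gives B := g(nil, r(g(m, k), k)).
Decompose g/2: wrap(0) = wrap(X2),  5 = 5.
Decompose wrap/1: 0 = X2.
Bind X2 := 0; no other remaining equation mentions X2.
Delete trivial equation 5 = 5.
MGU = { B = g(nil, r(g(m, k), k)), R = wrap(d), T = r(g(m, k), k), X2 = 0 }, so B = g(nil, r(g(m, k), k)).

g(nil, r(g(m, k), k))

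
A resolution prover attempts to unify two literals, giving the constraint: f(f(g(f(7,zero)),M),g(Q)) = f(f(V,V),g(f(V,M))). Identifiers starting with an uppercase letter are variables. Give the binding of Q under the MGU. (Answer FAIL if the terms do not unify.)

Decompose f/2: f(g(f(7,zero)),M) = f(V,V),  g(Q) = g(f(V,M)).
Decompose f/2: g(f(7,zero)) = V,  M = V.
Bind V := g(f(7,zero)); substituting into the remaining equations gives: M = g(f(7,zero)),  g(Q) = g(f(g(f(7,zero)),M)).
Bind M := g(f(7,zero)); substituting into the remaining equation gives: g(Q) = g(f(g(f(7,zero)),g(f(7,zero)))).
Decompose g/1: Q = f(g(f(7,zero)),g(f(7,zero))).
Bind Q := f(g(f(7,zero)),g(f(7,zero))).
MGU = { V -> g(f(7,zero)), M -> g(f(7,zero)), Q -> f(g(f(7,zero)),g(f(7,zero))) }, so Q -> f(g(f(7,zero)),g(f(7,zero))).

f(g(f(7,zero)),g(f(7,zero)))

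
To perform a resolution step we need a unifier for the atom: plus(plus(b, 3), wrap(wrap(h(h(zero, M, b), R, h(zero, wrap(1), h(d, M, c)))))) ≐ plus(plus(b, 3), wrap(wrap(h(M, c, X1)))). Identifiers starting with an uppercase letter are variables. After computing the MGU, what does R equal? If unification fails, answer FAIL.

Decompose plus/2: plus(b, 3) ≐ plus(b, 3),  wrap(wrap(h(h(zero, M, b), R, h(zero, wrap(1), h(d, M, c))))) ≐ wrap(wrap(h(M, c, X1))).
Delete trivial equation plus(b, 3) ≐ plus(b, 3).
Decompose wrap/1: wrap(h(h(zero, M, b), R, h(zero, wrap(1), h(d, M, c)))) ≐ wrap(h(M, c, X1)).
Decompose wrap/1: h(h(zero, M, b), R, h(zero, wrap(1), h(d, M, c))) ≐ h(M, c, X1).
Decompose h/3: h(zero, M, b) ≐ M,  R ≐ c,  h(zero, wrap(1), h(d, M, c)) ≐ X1.
Occurs check fails: M occurs in h(zero, M, b); the equation M ≐ h(zero, M, b) has no finite solution.

FAIL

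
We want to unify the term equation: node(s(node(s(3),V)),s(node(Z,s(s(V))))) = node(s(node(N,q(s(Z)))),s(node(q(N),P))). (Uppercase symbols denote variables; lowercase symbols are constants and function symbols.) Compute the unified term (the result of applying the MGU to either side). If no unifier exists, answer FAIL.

node(s(node(s(3),q(s(q(s(3)))))),s(node(q(s(3)),s(s(q(s(q(s(3)))))))))

Decompose node/2: s(node(s(3),V)) = s(node(N,q(s(Z)))),  s(node(Z,s(s(V)))) = s(node(q(N),P)).
Decompose s/1: node(s(3),V) = node(N,q(s(Z))).
Decompose node/2: s(3) = N,  V = q(s(Z)).
Bind N := s(3); substituting into the one remaining equation that mentions N gives: s(node(Z,s(s(V)))) = s(node(q(s(3)),P)).
Bind V := q(s(Z)); substituting into the remaining equation gives: s(node(Z,s(s(q(s(Z)))))) = s(node(q(s(3)),P)).
Decompose s/1: node(Z,s(s(q(s(Z))))) = node(q(s(3)),P).
Decompose node/2: Z = q(s(3)),  s(s(q(s(Z)))) = P.
Bind Z := q(s(3)); substituting into the remaining equation gives: s(s(q(s(q(s(3)))))) = P. Substituting into the earlier binding gives V := q(s(q(s(3)))).
Bind P := s(s(q(s(q(s(3)))))).
Applying the MGU to either side gives node(s(node(s(3),q(s(q(s(3)))))),s(node(q(s(3)),s(s(q(s(q(s(3))))))))).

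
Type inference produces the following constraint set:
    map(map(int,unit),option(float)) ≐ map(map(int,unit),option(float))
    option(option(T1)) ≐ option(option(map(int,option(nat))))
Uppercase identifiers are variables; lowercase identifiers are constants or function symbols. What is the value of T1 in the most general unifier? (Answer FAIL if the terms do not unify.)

map(int,option(nat))

Delete trivial equation map(map(int,unit),option(float)) ≐ map(map(int,unit),option(float)).
Decompose option/1: option(T1) ≐ option(map(int,option(nat))).
Decompose option/1: T1 ≐ map(int,option(nat)).
Bind T1 := map(int,option(nat)).
MGU = { T1 ↦ map(int,option(nat)) }, so T1 ↦ map(int,option(nat)).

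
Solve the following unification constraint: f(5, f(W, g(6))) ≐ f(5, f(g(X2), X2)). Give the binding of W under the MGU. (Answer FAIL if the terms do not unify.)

Decompose f/2: 5 ≐ 5,  f(W, g(6)) ≐ f(g(X2), X2).
Delete trivial equation 5 ≐ 5.
Decompose f/2: W ≐ g(X2),  g(6) ≐ X2.
Bind W := g(X2); no other remaining equation mentions W.
Bind X2 := g(6). Substituting into the earlier binding gives W := g(g(6)).
MGU = { W := g(g(6)), X2 := g(6) }, so W := g(g(6)).

g(g(6))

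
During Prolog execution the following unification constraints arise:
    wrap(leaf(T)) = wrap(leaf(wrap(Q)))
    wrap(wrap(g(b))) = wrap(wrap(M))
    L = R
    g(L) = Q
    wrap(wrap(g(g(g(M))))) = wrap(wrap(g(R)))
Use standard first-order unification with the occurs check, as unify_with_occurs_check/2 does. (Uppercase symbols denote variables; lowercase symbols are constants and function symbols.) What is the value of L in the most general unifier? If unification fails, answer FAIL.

Decompose wrap/1: leaf(T) = leaf(wrap(Q)).
Decompose leaf/1: T = wrap(Q).
Bind T := wrap(Q); no other remaining equation mentions T.
Decompose wrap/1: wrap(g(b)) = wrap(M).
Decompose wrap/1: g(b) = M.
Bind M := g(b); substituting into the one remaining equation that mentions M gives: wrap(wrap(g(g(g(g(b)))))) = wrap(wrap(g(R))).
Bind L := R; substituting into the one remaining equation that mentions L gives: g(R) = Q.
Bind Q := g(R); no other remaining equation mentions Q. Substituting into the earlier binding gives T := wrap(g(R)).
Decompose wrap/1: wrap(g(g(g(g(b))))) = wrap(g(R)).
Decompose wrap/1: g(g(g(g(b)))) = g(R).
Decompose g/1: g(g(g(b))) = R.
Bind R := g(g(g(b))). Substituting into the earlier bindings gives T := wrap(g(g(g(g(b))))), L := g(g(g(b))), Q := g(g(g(g(b)))).
MGU = { T = wrap(g(g(g(g(b))))), M = g(b), L = g(g(g(b))), Q = g(g(g(g(b)))), R = g(g(g(b))) }, so L = g(g(g(b))).

g(g(g(b)))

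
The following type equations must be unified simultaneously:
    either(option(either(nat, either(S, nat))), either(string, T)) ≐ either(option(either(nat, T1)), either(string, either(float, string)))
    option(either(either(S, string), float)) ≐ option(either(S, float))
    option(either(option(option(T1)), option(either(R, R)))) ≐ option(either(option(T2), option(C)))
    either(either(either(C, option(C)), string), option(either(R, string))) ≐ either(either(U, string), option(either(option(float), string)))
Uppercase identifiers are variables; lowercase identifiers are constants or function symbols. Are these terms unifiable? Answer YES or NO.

NO

Decompose either/2: option(either(nat, either(S, nat))) ≐ option(either(nat, T1)),  either(string, T) ≐ either(string, either(float, string)).
Decompose option/1: either(nat, either(S, nat)) ≐ either(nat, T1).
Decompose either/2: nat ≐ nat,  either(S, nat) ≐ T1.
Delete trivial equation nat ≐ nat.
Bind T1 := either(S, nat); substituting into the one remaining equation that mentions T1 gives: option(either(option(option(either(S, nat))), option(either(R, R)))) ≐ option(either(option(T2), option(C))).
Decompose either/2: string ≐ string,  T ≐ either(float, string).
Delete trivial equation string ≐ string.
Bind T := either(float, string); no other remaining equation mentions T.
Decompose option/1: either(either(S, string), float) ≐ either(S, float).
Decompose either/2: either(S, string) ≐ S,  float ≐ float.
Occurs check fails: S occurs in either(S, string); the equation S ≐ either(S, string) has no finite solution.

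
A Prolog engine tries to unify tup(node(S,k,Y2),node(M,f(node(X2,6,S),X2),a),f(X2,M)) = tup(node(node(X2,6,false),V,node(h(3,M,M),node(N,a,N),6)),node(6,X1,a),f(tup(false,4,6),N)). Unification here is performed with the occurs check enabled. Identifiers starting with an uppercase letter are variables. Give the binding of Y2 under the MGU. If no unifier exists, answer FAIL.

Decompose tup/3: node(S,k,Y2) = node(node(X2,6,false),V,node(h(3,M,M),node(N,a,N),6)),  node(M,f(node(X2,6,S),X2),a) = node(6,X1,a),  f(X2,M) = f(tup(false,4,6),N).
Decompose node/3: S = node(X2,6,false),  k = V,  Y2 = node(h(3,M,M),node(N,a,N),6).
Bind S := node(X2,6,false); substituting into the one remaining equation that mentions S gives: node(M,f(node(X2,6,node(X2,6,false)),X2),a) = node(6,X1,a).
Bind V := k; no other remaining equation mentions V.
Bind Y2 := node(h(3,M,M),node(N,a,N),6); no other remaining equation mentions Y2.
Decompose node/3: M = 6,  f(node(X2,6,node(X2,6,false)),X2) = X1,  a = a.
Bind M := 6; substituting into the one remaining equation that mentions M gives: f(X2,6) = f(tup(false,4,6),N). Substituting into the earlier binding gives Y2 := node(h(3,6,6),node(N,a,N),6).
Bind X1 := f(node(X2,6,node(X2,6,false)),X2); no other remaining equation mentions X1.
Delete trivial equation a = a.
Decompose f/2: X2 = tup(false,4,6),  6 = N.
Bind X2 := tup(false,4,6); no other remaining equation mentions X2. Substituting into the earlier bindings gives S := node(tup(false,4,6),6,false), X1 := f(node(tup(false,4,6),6,node(tup(false,4,6),6,false)),tup(false,4,6)).
Bind N := 6. Substituting into the earlier binding gives Y2 := node(h(3,6,6),node(6,a,6),6).
MGU = { S -> node(tup(false,4,6),6,false), V -> k, Y2 -> node(h(3,6,6),node(6,a,6),6), M -> 6, X1 -> f(node(tup(false,4,6),6,node(tup(false,4,6),6,false)),tup(false,4,6)), X2 -> tup(false,4,6), N -> 6 }, so Y2 -> node(h(3,6,6),node(6,a,6),6).

node(h(3,6,6),node(6,a,6),6)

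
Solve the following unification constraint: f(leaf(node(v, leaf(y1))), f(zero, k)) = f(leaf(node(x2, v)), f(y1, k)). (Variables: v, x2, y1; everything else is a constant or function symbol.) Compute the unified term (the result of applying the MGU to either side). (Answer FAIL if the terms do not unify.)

Decompose f/2: leaf(node(v, leaf(y1))) = leaf(node(x2, v)),  f(zero, k) = f(y1, k).
Decompose leaf/1: node(v, leaf(y1)) = node(x2, v).
Decompose node/2: v = x2,  leaf(y1) = v.
Bind v := x2; substituting into the one remaining equation that mentions v gives: leaf(y1) = x2.
Bind x2 := leaf(y1); no other remaining equation mentions x2. Substituting into the earlier binding gives v := leaf(y1).
Decompose f/2: zero = y1,  k = k.
Bind y1 := zero; no other remaining equation mentions y1. Substituting into the earlier bindings gives v := leaf(zero), x2 := leaf(zero).
Delete trivial equation k = k.
Applying the MGU to either side gives f(leaf(node(leaf(zero), leaf(zero))), f(zero, k)).

f(leaf(node(leaf(zero), leaf(zero))), f(zero, k))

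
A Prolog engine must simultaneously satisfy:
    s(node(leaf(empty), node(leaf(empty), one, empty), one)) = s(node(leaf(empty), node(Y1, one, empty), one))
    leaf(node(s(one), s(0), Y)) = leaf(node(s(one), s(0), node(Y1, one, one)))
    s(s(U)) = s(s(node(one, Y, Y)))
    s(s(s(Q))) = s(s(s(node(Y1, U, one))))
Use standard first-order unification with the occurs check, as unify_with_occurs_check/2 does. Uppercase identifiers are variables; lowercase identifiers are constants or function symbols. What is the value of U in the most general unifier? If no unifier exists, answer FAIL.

node(one, node(leaf(empty), one, one), node(leaf(empty), one, one))

Decompose s/1: node(leaf(empty), node(leaf(empty), one, empty), one) = node(leaf(empty), node(Y1, one, empty), one).
Decompose node/3: leaf(empty) = leaf(empty),  node(leaf(empty), one, empty) = node(Y1, one, empty),  one = one.
Delete trivial equation leaf(empty) = leaf(empty).
Decompose node/3: leaf(empty) = Y1,  one = one,  empty = empty.
Bind Y1 := leaf(empty); substituting into the 2 remaining equations that mention Y1 gives: leaf(node(s(one), s(0), Y)) = leaf(node(s(one), s(0), node(leaf(empty), one, one))),  s(s(s(Q))) = s(s(s(node(leaf(empty), U, one)))).
Delete trivial equation one = one.
Delete trivial equation empty = empty.
Delete trivial equation one = one.
Decompose leaf/1: node(s(one), s(0), Y) = node(s(one), s(0), node(leaf(empty), one, one)).
Decompose node/3: s(one) = s(one),  s(0) = s(0),  Y = node(leaf(empty), one, one).
Delete trivial equation s(one) = s(one).
Delete trivial equation s(0) = s(0).
Bind Y := node(leaf(empty), one, one); substituting into the one remaining equation that mentions Y gives: s(s(U)) = s(s(node(one, node(leaf(empty), one, one), node(leaf(empty), one, one)))).
Decompose s/1: s(U) = s(node(one, node(leaf(empty), one, one), node(leaf(empty), one, one))).
Decompose s/1: U = node(one, node(leaf(empty), one, one), node(leaf(empty), one, one)).
Bind U := node(one, node(leaf(empty), one, one), node(leaf(empty), one, one)); substituting into the remaining equation gives: s(s(s(Q))) = s(s(s(node(leaf(empty), node(one, node(leaf(empty), one, one), node(leaf(empty), one, one)), one)))).
Decompose s/1: s(s(Q)) = s(s(node(leaf(empty), node(one, node(leaf(empty), one, one), node(leaf(empty), one, one)), one))).
Decompose s/1: s(Q) = s(node(leaf(empty), node(one, node(leaf(empty), one, one), node(leaf(empty), one, one)), one)).
Decompose s/1: Q = node(leaf(empty), node(one, node(leaf(empty), one, one), node(leaf(empty), one, one)), one).
Bind Q := node(leaf(empty), node(one, node(leaf(empty), one, one), node(leaf(empty), one, one)), one).
MGU = { Y1 = leaf(empty), Y = node(leaf(empty), one, one), U = node(one, node(leaf(empty), one, one), node(leaf(empty), one, one)), Q = node(leaf(empty), node(one, node(leaf(empty), one, one), node(leaf(empty), one, one)), one) }, so U = node(one, node(leaf(empty), one, one), node(leaf(empty), one, one)).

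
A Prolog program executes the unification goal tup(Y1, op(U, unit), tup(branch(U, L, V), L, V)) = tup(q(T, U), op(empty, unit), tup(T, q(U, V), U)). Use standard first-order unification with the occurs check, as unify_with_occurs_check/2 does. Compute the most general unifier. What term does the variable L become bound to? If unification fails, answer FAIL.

q(empty, empty)

Decompose tup/3: Y1 = q(T, U),  op(U, unit) = op(empty, unit),  tup(branch(U, L, V), L, V) = tup(T, q(U, V), U).
Bind Y1 := q(T, U); no other remaining equation mentions Y1.
Decompose op/2: U = empty,  unit = unit.
Bind U := empty; substituting into the one remaining equation that mentions U gives: tup(branch(empty, L, V), L, V) = tup(T, q(empty, V), empty). Substituting into the earlier binding gives Y1 := q(T, empty).
Delete trivial equation unit = unit.
Decompose tup/3: branch(empty, L, V) = T,  L = q(empty, V),  V = empty.
Bind T := branch(empty, L, V); no other remaining equation mentions T. Substituting into the earlier binding gives Y1 := q(branch(empty, L, V), empty).
Bind L := q(empty, V); no other remaining equation mentions L. Substituting into the earlier bindings gives Y1 := q(branch(empty, q(empty, V), V), empty), T := branch(empty, q(empty, V), V).
Bind V := empty. Substituting into the earlier bindings gives Y1 := q(branch(empty, q(empty, empty), empty), empty), T := branch(empty, q(empty, empty), empty), L := q(empty, empty).
MGU = { Y1 -> q(branch(empty, q(empty, empty), empty), empty), U -> empty, T -> branch(empty, q(empty, empty), empty), L -> q(empty, empty), V -> empty }, so L -> q(empty, empty).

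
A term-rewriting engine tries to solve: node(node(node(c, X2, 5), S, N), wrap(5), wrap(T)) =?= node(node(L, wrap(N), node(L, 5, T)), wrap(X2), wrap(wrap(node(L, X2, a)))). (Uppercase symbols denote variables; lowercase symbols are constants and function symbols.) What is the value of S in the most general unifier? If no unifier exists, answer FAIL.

Decompose node/3: node(node(c, X2, 5), S, N) =?= node(L, wrap(N), node(L, 5, T)),  wrap(5) =?= wrap(X2),  wrap(T) =?= wrap(wrap(node(L, X2, a))).
Decompose node/3: node(c, X2, 5) =?= L,  S =?= wrap(N),  N =?= node(L, 5, T).
Bind L := node(c, X2, 5); substituting into the 2 remaining equations that mention L gives: N =?= node(node(c, X2, 5), 5, T),  wrap(T) =?= wrap(wrap(node(node(c, X2, 5), X2, a))).
Bind S := wrap(N); no other remaining equation mentions S.
Bind N := node(node(c, X2, 5), 5, T); no other remaining equation mentions N. Substituting into the earlier binding gives S := wrap(node(node(c, X2, 5), 5, T)).
Decompose wrap/1: 5 =?= X2.
Bind X2 := 5; substituting into the remaining equation gives: wrap(T) =?= wrap(wrap(node(node(c, 5, 5), 5, a))). Substituting into the earlier bindings gives L := node(c, 5, 5), S := wrap(node(node(c, 5, 5), 5, T)), N := node(node(c, 5, 5), 5, T).
Decompose wrap/1: T =?= wrap(node(node(c, 5, 5), 5, a)).
Bind T := wrap(node(node(c, 5, 5), 5, a)). Substituting into the earlier bindings gives S := wrap(node(node(c, 5, 5), 5, wrap(node(node(c, 5, 5), 5, a)))), N := node(node(c, 5, 5), 5, wrap(node(node(c, 5, 5), 5, a))).
MGU = { L := node(c, 5, 5), S := wrap(node(node(c, 5, 5), 5, wrap(node(node(c, 5, 5), 5, a)))), N := node(node(c, 5, 5), 5, wrap(node(node(c, 5, 5), 5, a))), X2 := 5, T := wrap(node(node(c, 5, 5), 5, a)) }, so S := wrap(node(node(c, 5, 5), 5, wrap(node(node(c, 5, 5), 5, a)))).

wrap(node(node(c, 5, 5), 5, wrap(node(node(c, 5, 5), 5, a))))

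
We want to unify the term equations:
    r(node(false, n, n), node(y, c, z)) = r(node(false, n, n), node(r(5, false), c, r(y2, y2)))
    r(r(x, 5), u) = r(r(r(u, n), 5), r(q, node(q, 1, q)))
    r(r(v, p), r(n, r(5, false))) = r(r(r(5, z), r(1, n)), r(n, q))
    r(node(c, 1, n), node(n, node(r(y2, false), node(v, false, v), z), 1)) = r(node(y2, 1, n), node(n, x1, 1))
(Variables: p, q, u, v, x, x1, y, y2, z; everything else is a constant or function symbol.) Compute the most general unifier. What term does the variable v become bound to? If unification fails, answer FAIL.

Decompose r/2: node(false, n, n) = node(false, n, n),  node(y, c, z) = node(r(5, false), c, r(y2, y2)).
Delete trivial equation node(false, n, n) = node(false, n, n).
Decompose node/3: y = r(5, false),  c = c,  z = r(y2, y2).
Bind y := r(5, false); no other remaining equation mentions y.
Delete trivial equation c = c.
Bind z := r(y2, y2); substituting into the 2 remaining equations that mention z gives: r(r(v, p), r(n, r(5, false))) = r(r(r(5, r(y2, y2)), r(1, n)), r(n, q)),  r(node(c, 1, n), node(n, node(r(y2, false), node(v, false, v), r(y2, y2)), 1)) = r(node(y2, 1, n), node(n, x1, 1)).
Decompose r/2: r(x, 5) = r(r(u, n), 5),  u = r(q, node(q, 1, q)).
Decompose r/2: x = r(u, n),  5 = 5.
Bind x := r(u, n); no other remaining equation mentions x.
Delete trivial equation 5 = 5.
Bind u := r(q, node(q, 1, q)); no other remaining equation mentions u. Substituting into the earlier binding gives x := r(r(q, node(q, 1, q)), n).
Decompose r/2: r(v, p) = r(r(5, r(y2, y2)), r(1, n)),  r(n, r(5, false)) = r(n, q).
Decompose r/2: v = r(5, r(y2, y2)),  p = r(1, n).
Bind v := r(5, r(y2, y2)); substituting into the one remaining equation that mentions v gives: r(node(c, 1, n), node(n, node(r(y2, false), node(r(5, r(y2, y2)), false, r(5, r(y2, y2))), r(y2, y2)), 1)) = r(node(y2, 1, n), node(n, x1, 1)).
Bind p := r(1, n); no other remaining equation mentions p.
Decompose r/2: n = n,  r(5, false) = q.
Delete trivial equation n = n.
Bind q := r(5, false); no other remaining equation mentions q. Substituting into the earlier bindings gives x := r(r(r(5, false), node(r(5, false), 1, r(5, false))), n), u := r(r(5, false), node(r(5, false), 1, r(5, false))).
Decompose r/2: node(c, 1, n) = node(y2, 1, n),  node(n, node(r(y2, false), node(r(5, r(y2, y2)), false, r(5, r(y2, y2))), r(y2, y2)), 1) = node(n, x1, 1).
Decompose node/3: c = y2,  1 = 1,  n = n.
Bind y2 := c; substituting into the one remaining equation that mentions y2 gives: node(n, node(r(c, false), node(r(5, r(c, c)), false, r(5, r(c, c))), r(c, c)), 1) = node(n, x1, 1). Substituting into the earlier bindings gives z := r(c, c), v := r(5, r(c, c)).
Delete trivial equation 1 = 1.
Delete trivial equation n = n.
Decompose node/3: n = n,  node(r(c, false), node(r(5, r(c, c)), false, r(5, r(c, c))), r(c, c)) = x1,  1 = 1.
Delete trivial equation n = n.
Bind x1 := node(r(c, false), node(r(5, r(c, c)), false, r(5, r(c, c))), r(c, c)); no other remaining equation mentions x1.
Delete trivial equation 1 = 1.
MGU = { y ↦ r(5, false), z ↦ r(c, c), x ↦ r(r(r(5, false), node(r(5, false), 1, r(5, false))), n), u ↦ r(r(5, false), node(r(5, false), 1, r(5, false))), v ↦ r(5, r(c, c)), p ↦ r(1, n), q ↦ r(5, false), y2 ↦ c, x1 ↦ node(r(c, false), node(r(5, r(c, c)), false, r(5, r(c, c))), r(c, c)) }, so v ↦ r(5, r(c, c)).

r(5, r(c, c))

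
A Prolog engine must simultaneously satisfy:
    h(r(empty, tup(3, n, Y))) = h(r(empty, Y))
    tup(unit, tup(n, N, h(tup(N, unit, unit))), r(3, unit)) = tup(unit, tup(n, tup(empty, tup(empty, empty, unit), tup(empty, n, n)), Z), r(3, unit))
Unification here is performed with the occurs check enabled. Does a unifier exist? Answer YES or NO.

Decompose h/1: r(empty, tup(3, n, Y)) = r(empty, Y).
Decompose r/2: empty = empty,  tup(3, n, Y) = Y.
Delete trivial equation empty = empty.
Occurs check fails: Y occurs in tup(3, n, Y); the equation Y = tup(3, n, Y) has no finite solution.

NO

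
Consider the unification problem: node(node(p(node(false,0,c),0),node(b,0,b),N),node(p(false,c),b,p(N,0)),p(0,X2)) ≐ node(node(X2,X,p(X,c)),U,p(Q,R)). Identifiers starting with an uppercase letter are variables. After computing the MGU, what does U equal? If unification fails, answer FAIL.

node(p(false,c),b,p(p(node(b,0,b),c),0))

Decompose node/3: node(p(node(false,0,c),0),node(b,0,b),N) ≐ node(X2,X,p(X,c)),  node(p(false,c),b,p(N,0)) ≐ U,  p(0,X2) ≐ p(Q,R).
Decompose node/3: p(node(false,0,c),0) ≐ X2,  node(b,0,b) ≐ X,  N ≐ p(X,c).
Bind X2 := p(node(false,0,c),0); substituting into the one remaining equation that mentions X2 gives: p(0,p(node(false,0,c),0)) ≐ p(Q,R).
Bind X := node(b,0,b); substituting into the one remaining equation that mentions X gives: N ≐ p(node(b,0,b),c).
Bind N := p(node(b,0,b),c); substituting into the one remaining equation that mentions N gives: node(p(false,c),b,p(p(node(b,0,b),c),0)) ≐ U.
Bind U := node(p(false,c),b,p(p(node(b,0,b),c),0)); no other remaining equation mentions U.
Decompose p/2: 0 ≐ Q,  p(node(false,0,c),0) ≐ R.
Bind Q := 0; no other remaining equation mentions Q.
Bind R := p(node(false,0,c),0).
MGU = { X2 := p(node(false,0,c),0), X := node(b,0,b), N := p(node(b,0,b),c), U := node(p(false,c),b,p(p(node(b,0,b),c),0)), Q := 0, R := p(node(false,0,c),0) }, so U := node(p(false,c),b,p(p(node(b,0,b),c),0)).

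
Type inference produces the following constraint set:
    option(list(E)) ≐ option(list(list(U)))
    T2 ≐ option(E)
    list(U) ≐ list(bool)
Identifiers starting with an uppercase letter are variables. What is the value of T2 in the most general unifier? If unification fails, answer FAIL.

option(list(bool))

Decompose option/1: list(E) ≐ list(list(U)).
Decompose list/1: E ≐ list(U).
Bind E := list(U); substituting into the one remaining equation that mentions E gives: T2 ≐ option(list(U)).
Bind T2 := option(list(U)); no other remaining equation mentions T2.
Decompose list/1: U ≐ bool.
Bind U := bool. Substituting into the earlier bindings gives E := list(bool), T2 := option(list(bool)).
MGU = { E -> list(bool), T2 -> option(list(bool)), U -> bool }, so T2 -> option(list(bool)).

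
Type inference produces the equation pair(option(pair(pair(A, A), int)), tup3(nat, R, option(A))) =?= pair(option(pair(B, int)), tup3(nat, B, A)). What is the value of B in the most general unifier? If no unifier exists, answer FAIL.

FAIL

Decompose pair/2: option(pair(pair(A, A), int)) =?= option(pair(B, int)),  tup3(nat, R, option(A)) =?= tup3(nat, B, A).
Decompose option/1: pair(pair(A, A), int) =?= pair(B, int).
Decompose pair/2: pair(A, A) =?= B,  int =?= int.
Bind B := pair(A, A); substituting into the one remaining equation that mentions B gives: tup3(nat, R, option(A)) =?= tup3(nat, pair(A, A), A).
Delete trivial equation int =?= int.
Decompose tup3/3: nat =?= nat,  R =?= pair(A, A),  option(A) =?= A.
Delete trivial equation nat =?= nat.
Bind R := pair(A, A); no other remaining equation mentions R.
Occurs check fails: A occurs in option(A); the equation A =?= option(A) has no finite solution.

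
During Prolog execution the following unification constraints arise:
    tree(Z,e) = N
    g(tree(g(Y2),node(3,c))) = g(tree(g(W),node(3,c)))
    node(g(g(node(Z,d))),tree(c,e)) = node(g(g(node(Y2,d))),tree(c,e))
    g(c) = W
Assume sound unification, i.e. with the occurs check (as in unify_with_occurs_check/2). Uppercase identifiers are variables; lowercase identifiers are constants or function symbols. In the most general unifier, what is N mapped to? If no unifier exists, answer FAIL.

Bind N := tree(Z,e); no other remaining equation mentions N.
Decompose g/1: tree(g(Y2),node(3,c)) = tree(g(W),node(3,c)).
Decompose tree/2: g(Y2) = g(W),  node(3,c) = node(3,c).
Decompose g/1: Y2 = W.
Bind Y2 := W; substituting into the one remaining equation that mentions Y2 gives: node(g(g(node(Z,d))),tree(c,e)) = node(g(g(node(W,d))),tree(c,e)).
Delete trivial equation node(3,c) = node(3,c).
Decompose node/2: g(g(node(Z,d))) = g(g(node(W,d))),  tree(c,e) = tree(c,e).
Decompose g/1: g(node(Z,d)) = g(node(W,d)).
Decompose g/1: node(Z,d) = node(W,d).
Decompose node/2: Z = W,  d = d.
Bind Z := W; no other remaining equation mentions Z. Substituting into the earlier binding gives N := tree(W,e).
Delete trivial equation d = d.
Delete trivial equation tree(c,e) = tree(c,e).
Bind W := g(c). Substituting into the earlier bindings gives N := tree(g(c),e), Y2 := g(c), Z := g(c).
MGU = { N -> tree(g(c),e), Y2 -> g(c), Z -> g(c), W -> g(c) }, so N -> tree(g(c),e).

tree(g(c),e)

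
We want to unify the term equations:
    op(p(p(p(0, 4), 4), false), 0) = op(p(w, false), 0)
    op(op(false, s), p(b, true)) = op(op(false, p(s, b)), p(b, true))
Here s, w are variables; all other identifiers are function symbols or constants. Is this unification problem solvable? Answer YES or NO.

NO

Decompose op/2: p(p(p(0, 4), 4), false) = p(w, false),  0 = 0.
Decompose p/2: p(p(0, 4), 4) = w,  false = false.
Bind w := p(p(0, 4), 4); no other remaining equation mentions w.
Delete trivial equation false = false.
Delete trivial equation 0 = 0.
Decompose op/2: op(false, s) = op(false, p(s, b)),  p(b, true) = p(b, true).
Decompose op/2: false = false,  s = p(s, b).
Delete trivial equation false = false.
Occurs check fails: s occurs in p(s, b); the equation s = p(s, b) has no finite solution.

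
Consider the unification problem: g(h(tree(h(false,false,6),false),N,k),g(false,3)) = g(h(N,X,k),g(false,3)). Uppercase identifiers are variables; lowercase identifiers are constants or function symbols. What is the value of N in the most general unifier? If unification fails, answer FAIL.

tree(h(false,false,6),false)

Decompose g/2: h(tree(h(false,false,6),false),N,k) = h(N,X,k),  g(false,3) = g(false,3).
Decompose h/3: tree(h(false,false,6),false) = N,  N = X,  k = k.
Bind N := tree(h(false,false,6),false); substituting into the one remaining equation that mentions N gives: tree(h(false,false,6),false) = X.
Bind X := tree(h(false,false,6),false); no other remaining equation mentions X.
Delete trivial equation k = k.
Delete trivial equation g(false,3) = g(false,3).
MGU = { N ↦ tree(h(false,false,6),false), X ↦ tree(h(false,false,6),false) }, so N ↦ tree(h(false,false,6),false).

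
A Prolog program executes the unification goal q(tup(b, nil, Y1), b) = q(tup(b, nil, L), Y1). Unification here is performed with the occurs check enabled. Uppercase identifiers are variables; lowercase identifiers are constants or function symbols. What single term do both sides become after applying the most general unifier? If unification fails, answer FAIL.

Decompose q/2: tup(b, nil, Y1) = tup(b, nil, L),  b = Y1.
Decompose tup/3: b = b,  nil = nil,  Y1 = L.
Delete trivial equation b = b.
Delete trivial equation nil = nil.
Bind Y1 := L; substituting into the remaining equation gives: b = L.
Bind L := b. Substituting into the earlier binding gives Y1 := b.
Applying the MGU to either side gives q(tup(b, nil, b), b).

q(tup(b, nil, b), b)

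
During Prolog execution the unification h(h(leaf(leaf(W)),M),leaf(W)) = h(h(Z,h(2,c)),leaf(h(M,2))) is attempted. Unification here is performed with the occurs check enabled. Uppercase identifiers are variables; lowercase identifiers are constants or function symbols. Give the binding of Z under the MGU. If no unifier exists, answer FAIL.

leaf(leaf(h(h(2,c),2)))

Decompose h/2: h(leaf(leaf(W)),M) = h(Z,h(2,c)),  leaf(W) = leaf(h(M,2)).
Decompose h/2: leaf(leaf(W)) = Z,  M = h(2,c).
Bind Z := leaf(leaf(W)); no other remaining equation mentions Z.
Bind M := h(2,c); substituting into the remaining equation gives: leaf(W) = leaf(h(h(2,c),2)).
Decompose leaf/1: W = h(h(2,c),2).
Bind W := h(h(2,c),2). Substituting into the earlier binding gives Z := leaf(leaf(h(h(2,c),2))).
MGU = { Z ↦ leaf(leaf(h(h(2,c),2))), M ↦ h(2,c), W ↦ h(h(2,c),2) }, so Z ↦ leaf(leaf(h(h(2,c),2))).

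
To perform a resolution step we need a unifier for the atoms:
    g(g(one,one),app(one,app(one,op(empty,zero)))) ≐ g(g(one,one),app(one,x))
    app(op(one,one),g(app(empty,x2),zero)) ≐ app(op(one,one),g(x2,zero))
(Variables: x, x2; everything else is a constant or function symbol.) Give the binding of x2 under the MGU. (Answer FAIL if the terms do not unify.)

Decompose g/2: g(one,one) ≐ g(one,one),  app(one,app(one,op(empty,zero))) ≐ app(one,x).
Delete trivial equation g(one,one) ≐ g(one,one).
Decompose app/2: one ≐ one,  app(one,op(empty,zero)) ≐ x.
Delete trivial equation one ≐ one.
Bind x := app(one,op(empty,zero)); no other remaining equation mentions x.
Decompose app/2: op(one,one) ≐ op(one,one),  g(app(empty,x2),zero) ≐ g(x2,zero).
Delete trivial equation op(one,one) ≐ op(one,one).
Decompose g/2: app(empty,x2) ≐ x2,  zero ≐ zero.
Occurs check fails: x2 occurs in app(empty,x2); the equation x2 ≐ app(empty,x2) has no finite solution.

FAIL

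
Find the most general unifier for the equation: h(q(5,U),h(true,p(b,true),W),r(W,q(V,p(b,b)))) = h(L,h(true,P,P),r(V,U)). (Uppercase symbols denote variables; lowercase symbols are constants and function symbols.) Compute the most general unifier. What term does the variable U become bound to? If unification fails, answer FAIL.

Decompose h/3: q(5,U) = L,  h(true,p(b,true),W) = h(true,P,P),  r(W,q(V,p(b,b))) = r(V,U).
Bind L := q(5,U); no other remaining equation mentions L.
Decompose h/3: true = true,  p(b,true) = P,  W = P.
Delete trivial equation true = true.
Bind P := p(b,true); substituting into the one remaining equation that mentions P gives: W = p(b,true).
Bind W := p(b,true); substituting into the remaining equation gives: r(p(b,true),q(V,p(b,b))) = r(V,U).
Decompose r/2: p(b,true) = V,  q(V,p(b,b)) = U.
Bind V := p(b,true); substituting into the remaining equation gives: q(p(b,true),p(b,b)) = U.
Bind U := q(p(b,true),p(b,b)). Substituting into the earlier binding gives L := q(5,q(p(b,true),p(b,b))).
MGU = { L -> q(5,q(p(b,true),p(b,b))), P -> p(b,true), W -> p(b,true), V -> p(b,true), U -> q(p(b,true),p(b,b)) }, so U -> q(p(b,true),p(b,b)).

q(p(b,true),p(b,b))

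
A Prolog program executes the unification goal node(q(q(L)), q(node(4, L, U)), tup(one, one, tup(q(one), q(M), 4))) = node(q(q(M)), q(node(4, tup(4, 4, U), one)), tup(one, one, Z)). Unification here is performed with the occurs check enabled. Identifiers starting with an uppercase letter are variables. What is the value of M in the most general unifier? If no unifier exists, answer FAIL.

tup(4, 4, one)

Decompose node/3: q(q(L)) = q(q(M)),  q(node(4, L, U)) = q(node(4, tup(4, 4, U), one)),  tup(one, one, tup(q(one), q(M), 4)) = tup(one, one, Z).
Decompose q/1: q(L) = q(M).
Decompose q/1: L = M.
Bind L := M; substituting into the one remaining equation that mentions L gives: q(node(4, M, U)) = q(node(4, tup(4, 4, U), one)).
Decompose q/1: node(4, M, U) = node(4, tup(4, 4, U), one).
Decompose node/3: 4 = 4,  M = tup(4, 4, U),  U = one.
Delete trivial equation 4 = 4.
Bind M := tup(4, 4, U); substituting into the one remaining equation that mentions M gives: tup(one, one, tup(q(one), q(tup(4, 4, U)), 4)) = tup(one, one, Z). Substituting into the earlier binding gives L := tup(4, 4, U).
Bind U := one; substituting into the remaining equation gives: tup(one, one, tup(q(one), q(tup(4, 4, one)), 4)) = tup(one, one, Z). Substituting into the earlier bindings gives L := tup(4, 4, one), M := tup(4, 4, one).
Decompose tup/3: one = one,  one = one,  tup(q(one), q(tup(4, 4, one)), 4) = Z.
Delete trivial equation one = one.
Delete trivial equation one = one.
Bind Z := tup(q(one), q(tup(4, 4, one)), 4).
MGU = { L -> tup(4, 4, one), M -> tup(4, 4, one), U -> one, Z -> tup(q(one), q(tup(4, 4, one)), 4) }, so M -> tup(4, 4, one).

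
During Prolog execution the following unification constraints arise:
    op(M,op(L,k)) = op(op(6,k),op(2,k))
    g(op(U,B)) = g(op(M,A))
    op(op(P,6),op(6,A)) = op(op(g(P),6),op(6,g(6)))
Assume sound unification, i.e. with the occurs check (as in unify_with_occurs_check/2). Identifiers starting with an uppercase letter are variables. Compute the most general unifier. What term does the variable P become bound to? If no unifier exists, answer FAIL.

FAIL

Decompose op/2: M = op(6,k),  op(L,k) = op(2,k).
Bind M := op(6,k); substituting into the one remaining equation that mentions M gives: g(op(U,B)) = g(op(op(6,k),A)).
Decompose op/2: L = 2,  k = k.
Bind L := 2; no other remaining equation mentions L.
Delete trivial equation k = k.
Decompose g/1: op(U,B) = op(op(6,k),A).
Decompose op/2: U = op(6,k),  B = A.
Bind U := op(6,k); no other remaining equation mentions U.
Bind B := A; no other remaining equation mentions B.
Decompose op/2: op(P,6) = op(g(P),6),  op(6,A) = op(6,g(6)).
Decompose op/2: P = g(P),  6 = 6.
Occurs check fails: P occurs in g(P); the equation P = g(P) has no finite solution.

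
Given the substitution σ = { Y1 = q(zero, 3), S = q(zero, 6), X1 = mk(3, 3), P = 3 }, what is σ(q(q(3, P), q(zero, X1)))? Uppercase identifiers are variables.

Replace each occurrence of X1 with mk(3, 3).
Replace each occurrence of P with 3.
Result: q(q(3, 3), q(zero, mk(3, 3))).

q(q(3, 3), q(zero, mk(3, 3)))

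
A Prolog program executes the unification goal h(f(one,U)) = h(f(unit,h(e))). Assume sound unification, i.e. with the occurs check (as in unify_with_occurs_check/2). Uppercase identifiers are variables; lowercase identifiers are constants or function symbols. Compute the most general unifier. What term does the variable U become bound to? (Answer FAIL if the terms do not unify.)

Decompose h/1: f(one,U) = f(unit,h(e)).
Decompose f/2: one = unit,  U = h(e).
Clash: constants one and unit differ; no unifier exists.

FAIL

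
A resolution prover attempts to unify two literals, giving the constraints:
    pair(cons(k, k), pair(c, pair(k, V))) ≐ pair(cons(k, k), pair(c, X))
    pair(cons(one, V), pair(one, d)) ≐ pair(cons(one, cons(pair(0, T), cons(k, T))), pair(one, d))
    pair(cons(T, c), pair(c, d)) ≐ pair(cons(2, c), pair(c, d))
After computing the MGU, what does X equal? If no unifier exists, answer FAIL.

Decompose pair/2: cons(k, k) ≐ cons(k, k),  pair(c, pair(k, V)) ≐ pair(c, X).
Delete trivial equation cons(k, k) ≐ cons(k, k).
Decompose pair/2: c ≐ c,  pair(k, V) ≐ X.
Delete trivial equation c ≐ c.
Bind X := pair(k, V); no other remaining equation mentions X.
Decompose pair/2: cons(one, V) ≐ cons(one, cons(pair(0, T), cons(k, T))),  pair(one, d) ≐ pair(one, d).
Decompose cons/2: one ≐ one,  V ≐ cons(pair(0, T), cons(k, T)).
Delete trivial equation one ≐ one.
Bind V := cons(pair(0, T), cons(k, T)); no other remaining equation mentions V. Substituting into the earlier binding gives X := pair(k, cons(pair(0, T), cons(k, T))).
Delete trivial equation pair(one, d) ≐ pair(one, d).
Decompose pair/2: cons(T, c) ≐ cons(2, c),  pair(c, d) ≐ pair(c, d).
Decompose cons/2: T ≐ 2,  c ≐ c.
Bind T := 2; no other remaining equation mentions T. Substituting into the earlier bindings gives X := pair(k, cons(pair(0, 2), cons(k, 2))), V := cons(pair(0, 2), cons(k, 2)).
Delete trivial equation c ≐ c.
Delete trivial equation pair(c, d) ≐ pair(c, d).
MGU = { X -> pair(k, cons(pair(0, 2), cons(k, 2))), V -> cons(pair(0, 2), cons(k, 2)), T -> 2 }, so X -> pair(k, cons(pair(0, 2), cons(k, 2))).

pair(k, cons(pair(0, 2), cons(k, 2)))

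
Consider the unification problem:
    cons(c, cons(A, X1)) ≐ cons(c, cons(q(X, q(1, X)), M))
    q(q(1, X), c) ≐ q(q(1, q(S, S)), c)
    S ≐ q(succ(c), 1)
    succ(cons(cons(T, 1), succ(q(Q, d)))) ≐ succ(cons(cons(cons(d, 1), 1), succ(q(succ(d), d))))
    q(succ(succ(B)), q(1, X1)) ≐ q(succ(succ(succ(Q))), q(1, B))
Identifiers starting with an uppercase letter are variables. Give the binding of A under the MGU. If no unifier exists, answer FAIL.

q(q(q(succ(c), 1), q(succ(c), 1)), q(1, q(q(succ(c), 1), q(succ(c), 1))))

Decompose cons/2: c ≐ c,  cons(A, X1) ≐ cons(q(X, q(1, X)), M).
Delete trivial equation c ≐ c.
Decompose cons/2: A ≐ q(X, q(1, X)),  X1 ≐ M.
Bind A := q(X, q(1, X)); no other remaining equation mentions A.
Bind X1 := M; substituting into the one remaining equation that mentions X1 gives: q(succ(succ(B)), q(1, M)) ≐ q(succ(succ(succ(Q))), q(1, B)).
Decompose q/2: q(1, X) ≐ q(1, q(S, S)),  c ≐ c.
Decompose q/2: 1 ≐ 1,  X ≐ q(S, S).
Delete trivial equation 1 ≐ 1.
Bind X := q(S, S); no other remaining equation mentions X. Substituting into the earlier binding gives A := q(q(S, S), q(1, q(S, S))).
Delete trivial equation c ≐ c.
Bind S := q(succ(c), 1); no other remaining equation mentions S. Substituting into the earlier bindings gives A := q(q(q(succ(c), 1), q(succ(c), 1)), q(1, q(q(succ(c), 1), q(succ(c), 1)))), X := q(q(succ(c), 1), q(succ(c), 1)).
Decompose succ/1: cons(cons(T, 1), succ(q(Q, d))) ≐ cons(cons(cons(d, 1), 1), succ(q(succ(d), d))).
Decompose cons/2: cons(T, 1) ≐ cons(cons(d, 1), 1),  succ(q(Q, d)) ≐ succ(q(succ(d), d)).
Decompose cons/2: T ≐ cons(d, 1),  1 ≐ 1.
Bind T := cons(d, 1); no other remaining equation mentions T.
Delete trivial equation 1 ≐ 1.
Decompose succ/1: q(Q, d) ≐ q(succ(d), d).
Decompose q/2: Q ≐ succ(d),  d ≐ d.
Bind Q := succ(d); substituting into the one remaining equation that mentions Q gives: q(succ(succ(B)), q(1, M)) ≐ q(succ(succ(succ(succ(d)))), q(1, B)).
Delete trivial equation d ≐ d.
Decompose q/2: succ(succ(B)) ≐ succ(succ(succ(succ(d)))),  q(1, M) ≐ q(1, B).
Decompose succ/1: succ(B) ≐ succ(succ(succ(d))).
Decompose succ/1: B ≐ succ(succ(d)).
Bind B := succ(succ(d)); substituting into the remaining equation gives: q(1, M) ≐ q(1, succ(succ(d))).
Decompose q/2: 1 ≐ 1,  M ≐ succ(succ(d)).
Delete trivial equation 1 ≐ 1.
Bind M := succ(succ(d)). Substituting into the earlier binding gives X1 := succ(succ(d)).
MGU = { A ↦ q(q(q(succ(c), 1), q(succ(c), 1)), q(1, q(q(succ(c), 1), q(succ(c), 1)))), X1 ↦ succ(succ(d)), X ↦ q(q(succ(c), 1), q(succ(c), 1)), S ↦ q(succ(c), 1), T ↦ cons(d, 1), Q ↦ succ(d), B ↦ succ(succ(d)), M ↦ succ(succ(d)) }, so A ↦ q(q(q(succ(c), 1), q(succ(c), 1)), q(1, q(q(succ(c), 1), q(succ(c), 1)))).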